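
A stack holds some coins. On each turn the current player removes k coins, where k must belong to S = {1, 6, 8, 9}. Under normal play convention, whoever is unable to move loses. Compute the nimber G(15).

1

n :  0  1  2  3  4  5  6  7  8  9 10 11 12 13 14 15
G :  0  1  0  1  0  1  2  0  1  2  3  2  3  2  0  1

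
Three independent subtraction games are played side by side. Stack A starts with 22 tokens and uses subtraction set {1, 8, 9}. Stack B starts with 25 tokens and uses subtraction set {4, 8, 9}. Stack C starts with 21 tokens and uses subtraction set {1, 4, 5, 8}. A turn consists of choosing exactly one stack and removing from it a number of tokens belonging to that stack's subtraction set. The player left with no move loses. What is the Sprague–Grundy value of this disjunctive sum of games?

Stack A, S = {1, 8, 9}:
G(0) = 0
G(1) = mex{0} = 1
G(2) = mex{1} = 0
G(3) = mex{0} = 1
G(4) = mex{1} = 0
G(5) = mex{0} = 1
G(6) = mex{1} = 0
G(7) = mex{0} = 1
G(8) = mex{1,0} = 2
G(9) = mex{2,1,0} = 3
G(10) = mex{3,0,1} = 2
G(11) = mex{2,1,0} = 3
G(12) = mex{3,0,1} = 2
G(13) = mex{2,1,0} = 3
G(14) = mex{3,0,1} = 2
G(15) = mex{2,1,0} = 3
G(16) = mex{3,2,1} = 0
G(17) = mex{0,3,2} = 1
G(18) = mex{1,2,3} = 0
G(19) = mex{0,3,2} = 1
G(20) = mex{1,2,3} = 0
G(21) = mex{0,3,2} = 1
G(22) = mex{1,2,3} = 0
G_A(22) = 0.
Stack B, S = {4, 8, 9}:
n :  0  1  2  3  4  5  6  7  8  9 10 11 12 13 14 15 16 17 18 19 20 21 22 23 24 25
G :  0  0  0  0  1  1  1  1  2  2  2  2  3  0  0  0  0  1  1  1  1  2  2  2  2  3
G_B(25) = 3.
Stack C, S = {1, 4, 5, 8}:
n :  0  1  2  3  4  5  6  7  8  9 10 11 12 13 14 15 16 17 18 19 20 21
G :  0  1  0  1  2  3  2  3  4  0  1  0  1  2  3  2  3  4  0  1  0  1
G_C(21) = 1.
Combined Grundy value = 0 ⊕ 3 ⊕ 1 = 2.

2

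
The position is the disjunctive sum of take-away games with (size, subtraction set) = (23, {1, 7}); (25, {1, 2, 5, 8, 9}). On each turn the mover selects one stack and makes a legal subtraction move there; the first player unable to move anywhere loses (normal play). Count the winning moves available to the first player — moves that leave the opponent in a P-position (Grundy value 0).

Stack A, S = {1, 7}:
G(0) = 0
G(1) = mex{0} = 1
G(2) = mex{1} = 0
G(3) = mex{0} = 1
G(4) = mex{1} = 0
G(5) = mex{0} = 1
G(6) = mex{1} = 0
G(7) = mex{0,0} = 1
G(8) = mex{1,1} = 0
G(9) = mex{0,0} = 1
G(10) = mex{1,1} = 0
G(11) = mex{0,0} = 1
G(12) = mex{1,1} = 0
G(13) = mex{0,0} = 1
G(14) = mex{1,1} = 0
G(15) = mex{0,0} = 1
G(16) = mex{1,1} = 0
G(17) = mex{0,0} = 1
G(18) = mex{1,1} = 0
G(19) = mex{0,0} = 1
G(20) = mex{1,1} = 0
G(21) = mex{0,0} = 1
G(22) = mex{1,1} = 0
G(23) = mex{0,0} = 1
G_A(23) = 1.
Stack B, S = {1, 2, 5, 8, 9}:
n :  0  1  2  3  4  5  6  7  8  9 10 11 12 13 14 15 16 17 18 19 20 21 22 23 24 25
G :  0  1  2  0  1  2  0  1  2  3  0  1  2  0  1  2  0  1  2  3  0  1  2  0  1  2
G_B(25) = 2.
Combined Grundy value = 1 ⊕ 2 = 3.
A winning move leaves total XOR = 0, i.e. changes one component's Grundy value g to g ⊕ X where X is the current total.
Stack A: need g' = 1⊕3 = 2. Options: 23−1→G=0, 23−7→G=0. Hits: 0.
Stack B: need g' = 2⊕3 = 1. Options: 25−1→G=1, 25−2→G=0, 25−5→G=0, 25−8→G=1, 25−9→G=0. Hits: 2.

2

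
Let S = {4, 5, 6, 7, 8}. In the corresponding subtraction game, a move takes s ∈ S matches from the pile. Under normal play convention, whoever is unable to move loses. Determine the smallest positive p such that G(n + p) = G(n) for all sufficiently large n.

12

G(0) = 0
G(1) = mex{} = 0
G(2) = mex{} = 0
G(3) = mex{} = 0
G(4) = mex{0} = 1
G(5) = mex{0,0} = 1
G(6) = mex{0,0,0} = 1
G(7) = mex{0,0,0,0} = 1
G(8) = mex{1,0,0,0,0} = 2
G(9) = mex{1,1,0,0,0} = 2
G(10) = mex{1,1,1,0,0} = 2
G(11) = mex{1,1,1,1,0} = 2
G(12) = mex{2,1,1,1,1} = 0
G(13) = mex{2,2,1,1,1} = 0
G(14) = mex{2,2,2,1,1} = 0
G(15) = mex{2,2,2,2,1} = 0
G(16) = mex{0,2,2,2,2} = 1
G(17) = mex{0,0,2,2,2} = 1
G(18) = mex{0,0,0,2,2} = 1
G(19) = mex{0,0,0,0,2} = 1
G(20) = mex{1,0,0,0,0} = 2
G(21) = mex{1,1,0,0,0} = 2
G(22) = mex{1,1,1,0,0} = 2
G(23) = mex{1,1,1,1,0} = 2
G(24) = mex{2,1,1,1,1} = 0
G(25) = mex{2,2,1,1,1} = 0
G(n+12) = G(n) holds for n = 0,…,7 (a full window of length max(S) = 8), so the sequence is purely periodic with period 12.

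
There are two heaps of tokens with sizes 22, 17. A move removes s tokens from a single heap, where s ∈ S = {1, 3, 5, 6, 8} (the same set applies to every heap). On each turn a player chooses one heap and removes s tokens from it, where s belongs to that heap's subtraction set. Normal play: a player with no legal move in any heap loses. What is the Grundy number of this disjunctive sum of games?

All heaps use S = {1, 3, 5, 6, 8}:
G(0) = 0
G(1) = mex{0} = 1
G(2) = mex{1} = 0
G(3) = mex{0,0} = 1
G(4) = mex{1,1} = 0
G(5) = mex{0,0,0} = 1
G(6) = mex{1,1,1,0} = 2
G(7) = mex{2,0,0,1} = 3
G(8) = mex{3,1,1,0,0} = 2
G(9) = mex{2,2,0,1,1} = 3
G(10) = mex{3,3,1,0,0} = 2
G(11) = mex{2,2,2,1,1} = 0
G(12) = mex{0,3,3,2,0} = 1
G(13) = mex{1,2,2,3,1} = 0
G(14) = mex{0,0,3,2,2} = 1
G(15) = mex{1,1,2,3,3} = 0
G(16) = mex{0,0,0,2,2} = 1
G(17) = mex{1,1,1,0,3} = 2
G(18) = mex{2,0,0,1,2} = 3
G(19) = mex{3,1,1,0,0} = 2
G(20) = mex{2,2,0,1,1} = 3
G(21) = mex{3,3,1,0,0} = 2
G(22) = mex{2,2,2,1,1} = 0
Heap A: G(22) = 0.
Heap B: G(17) = 2.
Combined Grundy value = 0 ⊕ 2 = 2.

2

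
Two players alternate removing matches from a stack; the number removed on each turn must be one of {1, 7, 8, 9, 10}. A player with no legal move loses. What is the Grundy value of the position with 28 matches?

G(0) = 0
G(1) = mex{0} = 1
G(2) = mex{1} = 0
G(3) = mex{0} = 1
G(4) = mex{1} = 0
G(5) = mex{0} = 1
G(6) = mex{1} = 0
G(7) = mex{0,0} = 1
G(8) = mex{1,1,0} = 2
G(9) = mex{2,0,1,0} = 3
G(10) = mex{3,1,0,1,0} = 2
G(11) = mex{2,0,1,0,1} = 3
G(12) = mex{3,1,0,1,0} = 2
G(13) = mex{2,0,1,0,1} = 3
G(14) = mex{3,1,0,1,0} = 2
G(15) = mex{2,2,1,0,1} = 3
G(16) = mex{3,3,2,1,0} = 4
G(17) = mex{4,2,3,2,1} = 0
G(18) = mex{0,3,2,3,2} = 1
G(19) = mex{1,2,3,2,3} = 0
G(20) = mex{0,3,2,3,2} = 1
G(21) = mex{1,2,3,2,3} = 0
G(22) = mex{0,3,2,3,2} = 1
G(23) = mex{1,4,3,2,3} = 0
G(24) = mex{0,0,4,3,2} = 1
G(25) = mex{1,1,0,4,3} = 2
G(26) = mex{2,0,1,0,4} = 3
G(27) = mex{3,1,0,1,0} = 2
G(28) = mex{2,0,1,0,1} = 3

3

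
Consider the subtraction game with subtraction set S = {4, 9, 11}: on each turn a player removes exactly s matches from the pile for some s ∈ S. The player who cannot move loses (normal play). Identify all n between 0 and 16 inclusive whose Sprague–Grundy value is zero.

G(0) = 0
G(1) = mex{} = 0
G(2) = mex{} = 0
G(3) = mex{} = 0
G(4) = mex{0} = 1
G(5) = mex{0} = 1
G(6) = mex{0} = 1
G(7) = mex{0} = 1
G(8) = mex{1} = 0
G(9) = mex{1,0} = 2
G(10) = mex{1,0} = 2
G(11) = mex{1,0,0} = 2
G(12) = mex{0,0,0} = 1
G(13) = mex{2,1,0} = 3
G(14) = mex{2,1,0} = 3
G(15) = mex{2,1,1} = 0
G(16) = mex{1,1,1} = 0
P-positions are exactly the n with G(n) = 0.

0, 1, 2, 3, 8, 15, 16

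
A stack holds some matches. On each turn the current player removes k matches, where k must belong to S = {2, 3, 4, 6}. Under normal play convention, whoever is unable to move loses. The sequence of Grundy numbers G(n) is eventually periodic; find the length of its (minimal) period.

n :  0  1  2  3  4  5  6  7  8  9 10 11 12 13 14 15 16 17
G :  0  0  1  1  2  2  3  3  0  0  1  1  2  2  3  3  0  0
G(n+8) = G(n) holds for n = 0,…,5 (a full window of length max(S) = 6), so the sequence is purely periodic with period 8.

8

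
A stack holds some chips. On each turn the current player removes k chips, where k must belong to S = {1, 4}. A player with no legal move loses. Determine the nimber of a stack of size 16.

n :  0  1  2  3  4  5  6  7  8  9 10 11 12 13 14 15 16
G :  0  1  0  1  2  0  1  0  1  2  0  1  0  1  2  0  1

1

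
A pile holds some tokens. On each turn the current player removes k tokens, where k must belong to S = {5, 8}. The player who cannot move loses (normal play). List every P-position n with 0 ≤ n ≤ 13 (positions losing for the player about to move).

0, 1, 2, 3, 4, 13

n :  0  1  2  3  4  5  6  7  8  9 10 11 12 13
G :  0  0  0  0  0  1  1  1  1  1  2  2  2  0
P-positions are exactly the n with G(n) = 0.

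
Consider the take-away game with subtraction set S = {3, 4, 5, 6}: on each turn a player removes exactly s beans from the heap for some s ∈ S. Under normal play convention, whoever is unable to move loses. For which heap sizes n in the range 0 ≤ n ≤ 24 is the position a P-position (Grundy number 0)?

n :  0  1  2  3  4  5  6  7  8  9 10 11 12 13 14 15 16 17 18 19 20 21 22 23 24
G :  0  0  0  1  1  1  2  2  2  0  0  0  1  1  1  2  2  2  0  0  0  1  1  1  2
P-positions are exactly the n with G(n) = 0.

0, 1, 2, 9, 10, 11, 18, 19, 20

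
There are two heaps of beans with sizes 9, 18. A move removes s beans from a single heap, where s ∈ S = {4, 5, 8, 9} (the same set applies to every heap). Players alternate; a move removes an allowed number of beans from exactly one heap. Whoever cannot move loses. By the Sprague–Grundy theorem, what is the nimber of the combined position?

3

All heaps use S = {4, 5, 8, 9}:
G(0) = 0
G(1) = mex{} = 0
G(2) = mex{} = 0
G(3) = mex{} = 0
G(4) = mex{0} = 1
G(5) = mex{0,0} = 1
G(6) = mex{0,0} = 1
G(7) = mex{0,0} = 1
G(8) = mex{1,0,0} = 2
G(9) = mex{1,1,0,0} = 2
G(10) = mex{1,1,0,0} = 2
G(11) = mex{1,1,0,0} = 2
G(12) = mex{2,1,1,0} = 3
G(13) = mex{2,2,1,1} = 0
G(14) = mex{2,2,1,1} = 0
G(15) = mex{2,2,1,1} = 0
G(16) = mex{3,2,2,1} = 0
G(17) = mex{0,3,2,2} = 1
G(18) = mex{0,0,2,2} = 1
Heap A: G(9) = 2.
Heap B: G(18) = 1.
Combined Grundy value = 2 ⊕ 1 = 3.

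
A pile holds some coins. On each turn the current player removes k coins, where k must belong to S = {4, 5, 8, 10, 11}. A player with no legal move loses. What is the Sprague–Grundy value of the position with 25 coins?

n :  0  1  2  3  4  5  6  7  8  9 10 11 12 13 14 15 16 17 18 19 20 21 22 23 24 25
G :  0  0  0  0  1  1  1  1  2  2  2  2  3  3  3  0  0  0  0  1  1  1  1  2  2  2

2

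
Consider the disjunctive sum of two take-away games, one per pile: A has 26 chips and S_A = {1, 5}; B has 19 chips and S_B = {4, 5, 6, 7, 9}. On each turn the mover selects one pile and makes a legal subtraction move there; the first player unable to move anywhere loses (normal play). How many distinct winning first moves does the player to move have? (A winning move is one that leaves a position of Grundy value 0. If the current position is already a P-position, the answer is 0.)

Pile A, S = {1, 5}:
n :  0  1  2  3  4  5  6  7  8  9 10 11 12 13 14 15 16 17 18 19 20 21 22 23 24 25 26
G :  0  1  0  1  0  1  0  1  0  1  0  1  0  1  0  1  0  1  0  1  0  1  0  1  0  1  0
G_A(26) = 0.
Pile B, S = {4, 5, 6, 7, 9}:
G(0) = 0
G(1) = mex{} = 0
G(2) = mex{} = 0
G(3) = mex{} = 0
G(4) = mex{0} = 1
G(5) = mex{0,0} = 1
G(6) = mex{0,0,0} = 1
G(7) = mex{0,0,0,0} = 1
G(8) = mex{1,0,0,0} = 2
G(9) = mex{1,1,0,0,0} = 2
G(10) = mex{1,1,1,0,0} = 2
G(11) = mex{1,1,1,1,0} = 2
G(12) = mex{2,1,1,1,0} = 3
G(13) = mex{2,2,1,1,1} = 0
G(14) = mex{2,2,2,1,1} = 0
G(15) = mex{2,2,2,2,1} = 0
G(16) = mex{3,2,2,2,1} = 0
G(17) = mex{0,3,2,2,2} = 1
G(18) = mex{0,0,3,2,2} = 1
G(19) = mex{0,0,0,3,2} = 1
G_B(19) = 1.
Combined Grundy value = 0 ⊕ 1 = 1.
A winning move leaves total XOR = 0, i.e. changes one component's Grundy value g to g ⊕ X where X is the current total.
Pile A: need g' = 0⊕1 = 1. Options: 26−1→G=1, 26−5→G=1. Hits: 2.
Pile B: need g' = 1⊕1 = 0. Options: 19−4→G=0, 19−5→G=0, 19−6→G=0, 19−7→G=3, 19−9→G=2. Hits: 3.

5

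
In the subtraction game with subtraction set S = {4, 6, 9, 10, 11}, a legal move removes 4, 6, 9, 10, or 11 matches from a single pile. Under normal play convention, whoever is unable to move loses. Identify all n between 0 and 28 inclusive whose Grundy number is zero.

n :  0  1  2  3  4  5  6  7  8  9 10 11 12 13 14 15 16 17 18 19 20 21 22 23 24 25 26 27 28
G :  0  0  0  0  1  1  1  1  2  2  2  2  3  3  3  0  0  0  0  1  1  1  1  2  2  2  2  3  3
P-positions are exactly the n with G(n) = 0.

0, 1, 2, 3, 15, 16, 17, 18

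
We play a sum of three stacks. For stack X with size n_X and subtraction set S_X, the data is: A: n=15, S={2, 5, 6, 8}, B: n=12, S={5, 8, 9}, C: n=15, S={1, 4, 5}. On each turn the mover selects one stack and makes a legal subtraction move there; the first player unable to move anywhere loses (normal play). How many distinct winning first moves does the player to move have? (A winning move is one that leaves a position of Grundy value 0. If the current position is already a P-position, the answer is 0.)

Stack A, S = {2, 5, 6, 8}:
n :  0  1  2  3  4  5  6  7  8  9 10 11 12 13 14 15
G :  0  0  1  1  0  2  1  3  2  2  3  0  2  1  0  0
G_A(15) = 0.
Stack B, S = {5, 8, 9}:
G(0) = 0
G(1) = mex{} = 0
G(2) = mex{} = 0
G(3) = mex{} = 0
G(4) = mex{} = 0
G(5) = mex{0} = 1
G(6) = mex{0} = 1
G(7) = mex{0} = 1
G(8) = mex{0,0} = 1
G(9) = mex{0,0,0} = 1
G(10) = mex{1,0,0} = 2
G(11) = mex{1,0,0} = 2
G(12) = mex{1,0,0} = 2
G_B(12) = 2.
Stack C, S = {1, 4, 5}:
G(0) = 0
G(1) = mex{0} = 1
G(2) = mex{1} = 0
G(3) = mex{0} = 1
G(4) = mex{1,0} = 2
G(5) = mex{2,1,0} = 3
G(6) = mex{3,0,1} = 2
G(7) = mex{2,1,0} = 3
G(8) = mex{3,2,1} = 0
G(9) = mex{0,3,2} = 1
G(10) = mex{1,2,3} = 0
G(11) = mex{0,3,2} = 1
G(12) = mex{1,0,3} = 2
G(13) = mex{2,1,0} = 3
G(14) = mex{3,0,1} = 2
G(15) = mex{2,1,0} = 3
G_C(15) = 3.
Combined Grundy value = 0 ⊕ 2 ⊕ 3 = 1.
A winning move leaves total XOR = 0, i.e. changes one component's Grundy value g to g ⊕ X where X is the current total.
Stack A: need g' = 0⊕1 = 1. Options: 15−2→G=1, 15−5→G=3, 15−6→G=2, 15−8→G=3. Hits: 1.
Stack B: need g' = 2⊕1 = 3. Options: 12−5→G=1, 12−8→G=0, 12−9→G=0. Hits: 0.
Stack C: need g' = 3⊕1 = 2. Options: 15−1→G=2, 15−4→G=1, 15−5→G=0. Hits: 1.

2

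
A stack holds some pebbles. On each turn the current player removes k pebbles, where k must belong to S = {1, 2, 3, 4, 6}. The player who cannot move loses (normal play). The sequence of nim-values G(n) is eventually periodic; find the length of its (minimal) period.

5

G(0) = 0
G(1) = mex{0} = 1
G(2) = mex{1,0} = 2
G(3) = mex{2,1,0} = 3
G(4) = mex{3,2,1,0} = 4
G(5) = mex{4,3,2,1} = 0
G(6) = mex{0,4,3,2,0} = 1
G(7) = mex{1,0,4,3,1} = 2
G(8) = mex{2,1,0,4,2} = 3
G(9) = mex{3,2,1,0,3} = 4
G(10) = mex{4,3,2,1,4} = 0
G(11) = mex{0,4,3,2,0} = 1
G(12) = mex{1,0,4,3,1} = 2
G(13) = mex{2,1,0,4,2} = 3
G(14) = mex{3,2,1,0,3} = 4
G(n+5) = G(n) holds for n = 0,…,5 (a full window of length max(S) = 6), so the sequence is purely periodic with period 5.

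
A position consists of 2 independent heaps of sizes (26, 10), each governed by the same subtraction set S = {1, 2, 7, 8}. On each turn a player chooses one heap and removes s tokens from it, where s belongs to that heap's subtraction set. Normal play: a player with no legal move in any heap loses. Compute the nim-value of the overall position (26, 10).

All heaps use S = {1, 2, 7, 8}:
G(0) = 0
G(1) = mex{0} = 1
G(2) = mex{1,0} = 2
G(3) = mex{2,1} = 0
G(4) = mex{0,2} = 1
G(5) = mex{1,0} = 2
G(6) = mex{2,1} = 0
G(7) = mex{0,2,0} = 1
G(8) = mex{1,0,1,0} = 2
G(9) = mex{2,1,2,1} = 0
G(10) = mex{0,2,0,2} = 1
G(11) = mex{1,0,1,0} = 2
G(12) = mex{2,1,2,1} = 0
G(13) = mex{0,2,0,2} = 1
G(14) = mex{1,0,1,0} = 2
G(15) = mex{2,1,2,1} = 0
G(16) = mex{0,2,0,2} = 1
G(17) = mex{1,0,1,0} = 2
G(18) = mex{2,1,2,1} = 0
G(19) = mex{0,2,0,2} = 1
G(20) = mex{1,0,1,0} = 2
G(21) = mex{2,1,2,1} = 0
G(22) = mex{0,2,0,2} = 1
G(23) = mex{1,0,1,0} = 2
G(24) = mex{2,1,2,1} = 0
G(25) = mex{0,2,0,2} = 1
G(26) = mex{1,0,1,0} = 2
Heap A: G(26) = 2.
Heap B: G(10) = 1.
Combined Grundy value = 2 ⊕ 1 = 3.

3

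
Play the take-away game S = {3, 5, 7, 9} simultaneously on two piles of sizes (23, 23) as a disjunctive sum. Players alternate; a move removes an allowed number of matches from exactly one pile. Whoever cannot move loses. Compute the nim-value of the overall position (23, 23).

0

All piles use S = {3, 5, 7, 9}:
G(0) = 0
G(1) = mex{} = 0
G(2) = mex{} = 0
G(3) = mex{0} = 1
G(4) = mex{0} = 1
G(5) = mex{0,0} = 1
G(6) = mex{1,0} = 2
G(7) = mex{1,0,0} = 2
G(8) = mex{1,1,0} = 2
G(9) = mex{2,1,0,0} = 3
G(10) = mex{2,1,1,0} = 3
G(11) = mex{2,2,1,0} = 3
G(12) = mex{3,2,1,1} = 0
G(13) = mex{3,2,2,1} = 0
G(14) = mex{3,3,2,1} = 0
G(15) = mex{0,3,2,2} = 1
G(16) = mex{0,3,3,2} = 1
G(17) = mex{0,0,3,2} = 1
G(18) = mex{1,0,3,3} = 2
G(19) = mex{1,0,0,3} = 2
G(20) = mex{1,1,0,3} = 2
G(21) = mex{2,1,0,0} = 3
G(22) = mex{2,1,1,0} = 3
G(23) = mex{2,2,1,0} = 3
Pile A: G(23) = 3.
Pile B: G(23) = 3.
Combined Grundy value = 3 ⊕ 3 = 0.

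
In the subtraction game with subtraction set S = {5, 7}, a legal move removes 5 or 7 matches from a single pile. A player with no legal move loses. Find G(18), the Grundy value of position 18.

n :  0  1  2  3  4  5  6  7  8  9 10 11 12 13 14 15 16 17 18
G :  0  0  0  0  0  1  1  1  1  1  2  2  0  0  0  0  0  1  1

1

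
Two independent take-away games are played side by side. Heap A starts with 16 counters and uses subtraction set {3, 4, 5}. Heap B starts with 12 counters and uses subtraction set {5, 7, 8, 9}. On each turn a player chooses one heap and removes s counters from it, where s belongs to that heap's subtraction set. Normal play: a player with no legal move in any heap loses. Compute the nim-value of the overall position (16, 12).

Heap A, S = {3, 4, 5}:
n :  0  1  2  3  4  5  6  7  8  9 10 11 12 13 14 15 16
G :  0  0  0  1  1  1  2  2  0  0  0  1  1  1  2  2  0
G_A(16) = 0.
Heap B, S = {5, 7, 8, 9}:
G(0) = 0
G(1) = mex{} = 0
G(2) = mex{} = 0
G(3) = mex{} = 0
G(4) = mex{} = 0
G(5) = mex{0} = 1
G(6) = mex{0} = 1
G(7) = mex{0,0} = 1
G(8) = mex{0,0,0} = 1
G(9) = mex{0,0,0,0} = 1
G(10) = mex{1,0,0,0} = 2
G(11) = mex{1,0,0,0} = 2
G(12) = mex{1,1,0,0} = 2
G_B(12) = 2.
Combined Grundy value = 0 ⊕ 2 = 2.

2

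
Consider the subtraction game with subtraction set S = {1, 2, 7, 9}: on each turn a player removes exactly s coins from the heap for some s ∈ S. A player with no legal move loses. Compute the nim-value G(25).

G(0) = 0
G(1) = mex{0} = 1
G(2) = mex{1,0} = 2
G(3) = mex{2,1} = 0
G(4) = mex{0,2} = 1
G(5) = mex{1,0} = 2
G(6) = mex{2,1} = 0
G(7) = mex{0,2,0} = 1
G(8) = mex{1,0,1} = 2
G(9) = mex{2,1,2,0} = 3
G(10) = mex{3,2,0,1} = 4
G(11) = mex{4,3,1,2} = 0
G(12) = mex{0,4,2,0} = 1
G(13) = mex{1,0,0,1} = 2
G(14) = mex{2,1,1,2} = 0
G(15) = mex{0,2,2,0} = 1
G(16) = mex{1,0,3,1} = 2
G(17) = mex{2,1,4,2} = 0
G(18) = mex{0,2,0,3} = 1
G(19) = mex{1,0,1,4} = 2
G(20) = mex{2,1,2,0} = 3
G(21) = mex{3,2,0,1} = 4
G(22) = mex{4,3,1,2} = 0
G(23) = mex{0,4,2,0} = 1
G(24) = mex{1,0,0,1} = 2
G(25) = mex{2,1,1,2} = 0

0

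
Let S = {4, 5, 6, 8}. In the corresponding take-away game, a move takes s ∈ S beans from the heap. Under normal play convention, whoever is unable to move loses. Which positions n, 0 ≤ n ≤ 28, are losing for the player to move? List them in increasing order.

G(0) = 0
G(1) = mex{} = 0
G(2) = mex{} = 0
G(3) = mex{} = 0
G(4) = mex{0} = 1
G(5) = mex{0,0} = 1
G(6) = mex{0,0,0} = 1
G(7) = mex{0,0,0} = 1
G(8) = mex{1,0,0,0} = 2
G(9) = mex{1,1,0,0} = 2
G(10) = mex{1,1,1,0} = 2
G(11) = mex{1,1,1,0} = 2
G(12) = mex{2,1,1,1} = 0
G(13) = mex{2,2,1,1} = 0
G(14) = mex{2,2,2,1} = 0
G(15) = mex{2,2,2,1} = 0
G(16) = mex{0,2,2,2} = 1
G(17) = mex{0,0,2,2} = 1
G(18) = mex{0,0,0,2} = 1
G(19) = mex{0,0,0,2} = 1
G(20) = mex{1,0,0,0} = 2
G(21) = mex{1,1,0,0} = 2
G(22) = mex{1,1,1,0} = 2
G(23) = mex{1,1,1,0} = 2
G(24) = mex{2,1,1,1} = 0
G(25) = mex{2,2,1,1} = 0
G(26) = mex{2,2,2,1} = 0
G(27) = mex{2,2,2,1} = 0
G(28) = mex{0,2,2,2} = 1
P-positions are exactly the n with G(n) = 0.

0, 1, 2, 3, 12, 13, 14, 15, 24, 25, 26, 27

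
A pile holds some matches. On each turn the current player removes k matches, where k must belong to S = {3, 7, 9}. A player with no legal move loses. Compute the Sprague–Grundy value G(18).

0

n :  0  1  2  3  4  5  6  7  8  9 10 11 12 13 14 15 16 17 18
G :  0  0  0  1  1  1  0  2  2  1  3  3  0  2  0  1  0  1  0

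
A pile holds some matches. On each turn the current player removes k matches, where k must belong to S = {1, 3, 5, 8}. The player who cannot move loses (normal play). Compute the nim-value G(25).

2

G(0) = 0
G(1) = mex{0} = 1
G(2) = mex{1} = 0
G(3) = mex{0,0} = 1
G(4) = mex{1,1} = 0
G(5) = mex{0,0,0} = 1
G(6) = mex{1,1,1} = 0
G(7) = mex{0,0,0} = 1
G(8) = mex{1,1,1,0} = 2
G(9) = mex{2,0,0,1} = 3
G(10) = mex{3,1,1,0} = 2
G(11) = mex{2,2,0,1} = 3
G(12) = mex{3,3,1,0} = 2
G(13) = mex{2,2,2,1} = 0
G(14) = mex{0,3,3,0} = 1
G(15) = mex{1,2,2,1} = 0
G(16) = mex{0,0,3,2} = 1
G(17) = mex{1,1,2,3} = 0
G(18) = mex{0,0,0,2} = 1
G(19) = mex{1,1,1,3} = 0
G(20) = mex{0,0,0,2} = 1
G(21) = mex{1,1,1,0} = 2
G(22) = mex{2,0,0,1} = 3
G(23) = mex{3,1,1,0} = 2
G(24) = mex{2,2,0,1} = 3
G(25) = mex{3,3,1,0} = 2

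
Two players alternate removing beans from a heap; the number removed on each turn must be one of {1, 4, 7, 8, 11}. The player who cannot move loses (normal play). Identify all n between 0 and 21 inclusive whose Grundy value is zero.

n :  0  1  2  3  4  5  6  7  8  9 10 11 12 13 14 15 16 17 18 19 20 21
G :  0  1  0  1  2  0  1  2  3  2  3  4  5  3  0  1  4  0  1  0  1  2
P-positions are exactly the n with G(n) = 0.

0, 2, 5, 14, 17, 19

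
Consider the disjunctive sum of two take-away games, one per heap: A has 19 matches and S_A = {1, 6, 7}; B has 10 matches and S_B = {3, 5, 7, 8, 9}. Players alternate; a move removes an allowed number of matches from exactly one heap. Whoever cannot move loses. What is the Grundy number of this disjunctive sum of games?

Heap A, S = {1, 6, 7}:
G(0) = 0
G(1) = mex{0} = 1
G(2) = mex{1} = 0
G(3) = mex{0} = 1
G(4) = mex{1} = 0
G(5) = mex{0} = 1
G(6) = mex{1,0} = 2
G(7) = mex{2,1,0} = 3
G(8) = mex{3,0,1} = 2
G(9) = mex{2,1,0} = 3
G(10) = mex{3,0,1} = 2
G(11) = mex{2,1,0} = 3
G(12) = mex{3,2,1} = 0
G(13) = mex{0,3,2} = 1
G(14) = mex{1,2,3} = 0
G(15) = mex{0,3,2} = 1
G(16) = mex{1,2,3} = 0
G(17) = mex{0,3,2} = 1
G(18) = mex{1,0,3} = 2
G(19) = mex{2,1,0} = 3
G_A(19) = 3.
Heap B, S = {3, 5, 7, 8, 9}:
G(0) = 0
G(1) = mex{} = 0
G(2) = mex{} = 0
G(3) = mex{0} = 1
G(4) = mex{0} = 1
G(5) = mex{0,0} = 1
G(6) = mex{1,0} = 2
G(7) = mex{1,0,0} = 2
G(8) = mex{1,1,0,0} = 2
G(9) = mex{2,1,0,0,0} = 3
G(10) = mex{2,1,1,0,0} = 3
G_B(10) = 3.
Combined Grundy value = 3 ⊕ 3 = 0.

0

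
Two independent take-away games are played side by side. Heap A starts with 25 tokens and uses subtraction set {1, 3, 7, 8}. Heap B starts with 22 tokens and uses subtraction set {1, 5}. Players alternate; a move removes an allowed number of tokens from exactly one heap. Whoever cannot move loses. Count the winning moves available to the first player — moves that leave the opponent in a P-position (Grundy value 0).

Heap A, S = {1, 3, 7, 8}:
G(0) = 0
G(1) = mex{0} = 1
G(2) = mex{1} = 0
G(3) = mex{0,0} = 1
G(4) = mex{1,1} = 0
G(5) = mex{0,0} = 1
G(6) = mex{1,1} = 0
G(7) = mex{0,0,0} = 1
G(8) = mex{1,1,1,0} = 2
G(9) = mex{2,0,0,1} = 3
G(10) = mex{3,1,1,0} = 2
G(11) = mex{2,2,0,1} = 3
G(12) = mex{3,3,1,0} = 2
G(13) = mex{2,2,0,1} = 3
G(14) = mex{3,3,1,0} = 2
G(15) = mex{2,2,2,1} = 0
G(16) = mex{0,3,3,2} = 1
G(17) = mex{1,2,2,3} = 0
G(18) = mex{0,0,3,2} = 1
G(19) = mex{1,1,2,3} = 0
G(20) = mex{0,0,3,2} = 1
G(21) = mex{1,1,2,3} = 0
G(22) = mex{0,0,0,2} = 1
G(23) = mex{1,1,1,0} = 2
G(24) = mex{2,0,0,1} = 3
G(25) = mex{3,1,1,0} = 2
G_A(25) = 2.
Heap B, S = {1, 5}:
G(0) = 0
G(1) = mex{0} = 1
G(2) = mex{1} = 0
G(3) = mex{0} = 1
G(4) = mex{1} = 0
G(5) = mex{0,0} = 1
G(6) = mex{1,1} = 0
G(7) = mex{0,0} = 1
G(8) = mex{1,1} = 0
G(9) = mex{0,0} = 1
G(10) = mex{1,1} = 0
G(11) = mex{0,0} = 1
G(12) = mex{1,1} = 0
G(13) = mex{0,0} = 1
G(14) = mex{1,1} = 0
G(15) = mex{0,0} = 1
G(16) = mex{1,1} = 0
G(17) = mex{0,0} = 1
G(18) = mex{1,1} = 0
G(19) = mex{0,0} = 1
G(20) = mex{1,1} = 0
G(21) = mex{0,0} = 1
G(22) = mex{1,1} = 0
G_B(22) = 0.
Combined Grundy value = 2 ⊕ 0 = 2.
A winning move leaves total XOR = 0, i.e. changes one component's Grundy value g to g ⊕ X where X is the current total.
Heap A: need g' = 2⊕2 = 0. Options: 25−1→G=3, 25−3→G=1, 25−7→G=1, 25−8→G=0. Hits: 1.
Heap B: need g' = 0⊕2 = 2. Options: 22−1→G=1, 22−5→G=1. Hits: 0.

1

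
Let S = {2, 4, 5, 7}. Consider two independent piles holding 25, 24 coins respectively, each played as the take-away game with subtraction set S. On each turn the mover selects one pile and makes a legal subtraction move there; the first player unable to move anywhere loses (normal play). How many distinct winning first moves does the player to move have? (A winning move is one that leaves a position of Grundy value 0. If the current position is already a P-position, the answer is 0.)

0

All piles use S = {2, 4, 5, 7}:
G(0) = 0
G(1) = mex{} = 0
G(2) = mex{0} = 1
G(3) = mex{0} = 1
G(4) = mex{1,0} = 2
G(5) = mex{1,0,0} = 2
G(6) = mex{2,1,0} = 3
G(7) = mex{2,1,1,0} = 3
G(8) = mex{3,2,1,0} = 4
G(9) = mex{3,2,2,1} = 0
G(10) = mex{4,3,2,1} = 0
G(11) = mex{0,3,3,2} = 1
G(12) = mex{0,4,3,2} = 1
G(13) = mex{1,0,4,3} = 2
G(14) = mex{1,0,0,3} = 2
G(15) = mex{2,1,0,4} = 3
G(16) = mex{2,1,1,0} = 3
G(17) = mex{3,2,1,0} = 4
G(18) = mex{3,2,2,1} = 0
G(19) = mex{4,3,2,1} = 0
G(20) = mex{0,3,3,2} = 1
G(21) = mex{0,4,3,2} = 1
G(22) = mex{1,0,4,3} = 2
G(23) = mex{1,0,0,3} = 2
G(24) = mex{2,1,0,4} = 3
G(25) = mex{2,1,1,0} = 3
Pile A: G(25) = 3.
Pile B: G(24) = 3.
Combined Grundy value = 3 ⊕ 3 = 0.
A winning move leaves total XOR = 0, i.e. changes one component's Grundy value g to g ⊕ X where X is the current total.
Pile A: target g' = 3⊕0 = 3, but every legal move changes the Grundy value (mex property), so 0 moves.
Pile B: target g' = 3⊕0 = 3, but every legal move changes the Grundy value (mex property), so 0 moves.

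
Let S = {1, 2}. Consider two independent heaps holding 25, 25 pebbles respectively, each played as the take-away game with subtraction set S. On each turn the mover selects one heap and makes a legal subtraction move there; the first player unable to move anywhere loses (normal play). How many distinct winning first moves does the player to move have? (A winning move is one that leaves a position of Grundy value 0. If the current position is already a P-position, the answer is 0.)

0

All heaps use S = {1, 2}:
G(0) = 0
G(1) = mex{0} = 1
G(2) = mex{1,0} = 2
G(3) = mex{2,1} = 0
G(4) = mex{0,2} = 1
G(5) = mex{1,0} = 2
G(6) = mex{2,1} = 0
G(7) = mex{0,2} = 1
G(8) = mex{1,0} = 2
G(9) = mex{2,1} = 0
G(10) = mex{0,2} = 1
G(11) = mex{1,0} = 2
G(12) = mex{2,1} = 0
G(13) = mex{0,2} = 1
G(14) = mex{1,0} = 2
G(15) = mex{2,1} = 0
G(16) = mex{0,2} = 1
G(17) = mex{1,0} = 2
G(18) = mex{2,1} = 0
G(19) = mex{0,2} = 1
G(20) = mex{1,0} = 2
G(21) = mex{2,1} = 0
G(22) = mex{0,2} = 1
G(23) = mex{1,0} = 2
G(24) = mex{2,1} = 0
G(25) = mex{0,2} = 1
Heap A: G(25) = 1.
Heap B: G(25) = 1.
Combined Grundy value = 1 ⊕ 1 = 0.
A winning move leaves total XOR = 0, i.e. changes one component's Grundy value g to g ⊕ X where X is the current total.
Heap A: target g' = 1⊕0 = 1, but every legal move changes the Grundy value (mex property), so 0 moves.
Heap B: target g' = 1⊕0 = 1, but every legal move changes the Grundy value (mex property), so 0 moves.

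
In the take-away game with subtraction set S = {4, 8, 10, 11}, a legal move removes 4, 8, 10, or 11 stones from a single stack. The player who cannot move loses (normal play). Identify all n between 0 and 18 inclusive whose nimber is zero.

0, 1, 2, 3, 15, 16, 17, 18

n :  0  1  2  3  4  5  6  7  8  9 10 11 12 13 14 15 16 17 18
G :  0  0  0  0  1  1  1  1  2  2  2  2  3  3  3  0  0  0  0
P-positions are exactly the n with G(n) = 0.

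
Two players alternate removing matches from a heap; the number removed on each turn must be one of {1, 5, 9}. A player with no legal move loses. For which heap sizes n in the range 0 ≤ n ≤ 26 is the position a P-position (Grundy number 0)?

G(0) = 0
G(1) = mex{0} = 1
G(2) = mex{1} = 0
G(3) = mex{0} = 1
G(4) = mex{1} = 0
G(5) = mex{0,0} = 1
G(6) = mex{1,1} = 0
G(7) = mex{0,0} = 1
G(8) = mex{1,1} = 0
G(9) = mex{0,0,0} = 1
G(10) = mex{1,1,1} = 0
G(11) = mex{0,0,0} = 1
G(12) = mex{1,1,1} = 0
G(13) = mex{0,0,0} = 1
G(14) = mex{1,1,1} = 0
G(15) = mex{0,0,0} = 1
G(16) = mex{1,1,1} = 0
G(17) = mex{0,0,0} = 1
G(18) = mex{1,1,1} = 0
G(19) = mex{0,0,0} = 1
G(20) = mex{1,1,1} = 0
G(21) = mex{0,0,0} = 1
G(22) = mex{1,1,1} = 0
G(23) = mex{0,0,0} = 1
G(24) = mex{1,1,1} = 0
G(25) = mex{0,0,0} = 1
G(26) = mex{1,1,1} = 0
P-positions are exactly the n with G(n) = 0.

0, 2, 4, 6, 8, 10, 12, 14, 16, 18, 20, 22, 24, 26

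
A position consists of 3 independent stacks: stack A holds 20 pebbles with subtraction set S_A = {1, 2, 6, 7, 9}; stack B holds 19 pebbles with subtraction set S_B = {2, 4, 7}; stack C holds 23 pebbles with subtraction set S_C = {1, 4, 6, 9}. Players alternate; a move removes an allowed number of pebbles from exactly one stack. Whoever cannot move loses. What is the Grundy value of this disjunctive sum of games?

2

Stack A, S = {1, 2, 6, 7, 9}:
n :  0  1  2  3  4  5  6  7  8  9 10 11 12 13 14 15 16 17 18 19 20
G :  0  1  2  0  1  2  3  4  0  1  2  0  1  2  3  4  0  1  2  0  1
G_A(20) = 1.
Stack B, S = {2, 4, 7}:
n :  0  1  2  3  4  5  6  7  8  9 10 11 12 13 14 15 16 17 18 19
G :  0  0  1  1  2  2  0  3  1  0  2  1  0  2  1  0  2  1  0  2
G_B(19) = 2.
Stack C, S = {1, 4, 6, 9}:
n :  0  1  2  3  4  5  6  7  8  9 10 11 12 13 14 15 16 17 18 19 20 21 22 23
G :  0  1  0  1  2  0  1  0  1  2  0  1  0  1  2  0  1  0  1  2  0  1  0  1
G_C(23) = 1.
Combined Grundy value = 1 ⊕ 2 ⊕ 1 = 2.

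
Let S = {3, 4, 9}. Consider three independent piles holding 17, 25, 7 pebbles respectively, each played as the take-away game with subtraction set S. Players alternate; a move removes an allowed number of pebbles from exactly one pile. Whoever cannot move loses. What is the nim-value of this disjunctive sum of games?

All piles use S = {3, 4, 9}:
n :  0  1  2  3  4  5  6  7  8  9 10 11 12 13 14 15 16 17 18 19 20 21 22 23 24 25
G :  0  0  0  1  1  1  2  0  0  3  1  1  2  0  0  0  1  1  1  2  0  0  3  1  1  2
Pile A: G(17) = 1.
Pile B: G(25) = 2.
Pile C: G(7) = 0.
Combined Grundy value = 1 ⊕ 2 ⊕ 0 = 3.

3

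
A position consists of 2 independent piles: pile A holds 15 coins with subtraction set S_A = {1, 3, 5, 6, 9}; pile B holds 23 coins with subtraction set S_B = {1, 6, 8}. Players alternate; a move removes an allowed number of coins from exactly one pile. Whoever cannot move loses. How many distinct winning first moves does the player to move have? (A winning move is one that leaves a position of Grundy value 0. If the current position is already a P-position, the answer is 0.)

Pile A, S = {1, 3, 5, 6, 9}:
n :  0  1  2  3  4  5  6  7  8  9 10 11 12 13 14 15
G :  0  1  0  1  0  1  2  3  2  3  2  3  0  1  0  1
G_A(15) = 1.
Pile B, S = {1, 6, 8}:
n :  0  1  2  3  4  5  6  7  8  9 10 11 12 13 14 15 16 17 18 19 20 21 22 23
G :  0  1  0  1  0  1  2  0  1  0  1  0  1  2  0  1  0  1  0  1  2  0  1  0
G_B(23) = 0.
Combined Grundy value = 1 ⊕ 0 = 1.
A winning move leaves total XOR = 0, i.e. changes one component's Grundy value g to g ⊕ X where X is the current total.
Pile A: need g' = 1⊕1 = 0. Options: 15−1→G=0, 15−3→G=0, 15−5→G=2, 15−6→G=3, 15−9→G=2. Hits: 2.
Pile B: need g' = 0⊕1 = 1. Options: 23−1→G=1, 23−6→G=1, 23−8→G=1. Hits: 3.

5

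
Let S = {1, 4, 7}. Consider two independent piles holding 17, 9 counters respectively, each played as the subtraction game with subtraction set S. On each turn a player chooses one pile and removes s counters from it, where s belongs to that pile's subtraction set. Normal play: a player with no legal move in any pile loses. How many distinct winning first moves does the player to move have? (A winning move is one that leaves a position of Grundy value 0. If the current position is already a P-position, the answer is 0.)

All piles use S = {1, 4, 7}:
G(0) = 0
G(1) = mex{0} = 1
G(2) = mex{1} = 0
G(3) = mex{0} = 1
G(4) = mex{1,0} = 2
G(5) = mex{2,1} = 0
G(6) = mex{0,0} = 1
G(7) = mex{1,1,0} = 2
G(8) = mex{2,2,1} = 0
G(9) = mex{0,0,0} = 1
G(10) = mex{1,1,1} = 0
G(11) = mex{0,2,2} = 1
G(12) = mex{1,0,0} = 2
G(13) = mex{2,1,1} = 0
G(14) = mex{0,0,2} = 1
G(15) = mex{1,1,0} = 2
G(16) = mex{2,2,1} = 0
G(17) = mex{0,0,0} = 1
Pile A: G(17) = 1.
Pile B: G(9) = 1.
Combined Grundy value = 1 ⊕ 1 = 0.
A winning move leaves total XOR = 0, i.e. changes one component's Grundy value g to g ⊕ X where X is the current total.
Pile A: target g' = 1⊕0 = 1, but every legal move changes the Grundy value (mex property), so 0 moves.
Pile B: target g' = 1⊕0 = 1, but every legal move changes the Grundy value (mex property), so 0 moves.

0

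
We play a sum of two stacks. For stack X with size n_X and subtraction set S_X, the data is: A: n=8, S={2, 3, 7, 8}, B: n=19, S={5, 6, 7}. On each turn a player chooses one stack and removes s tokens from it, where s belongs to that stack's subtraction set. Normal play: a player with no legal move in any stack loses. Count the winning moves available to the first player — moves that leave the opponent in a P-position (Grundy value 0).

0

Stack A, S = {2, 3, 7, 8}:
G(0) = 0
G(1) = mex{} = 0
G(2) = mex{0} = 1
G(3) = mex{0,0} = 1
G(4) = mex{1,0} = 2
G(5) = mex{1,1} = 0
G(6) = mex{2,1} = 0
G(7) = mex{0,2,0} = 1
G(8) = mex{0,0,0,0} = 1
G_A(8) = 1.
Stack B, S = {5, 6, 7}:
G(0) = 0
G(1) = mex{} = 0
G(2) = mex{} = 0
G(3) = mex{} = 0
G(4) = mex{} = 0
G(5) = mex{0} = 1
G(6) = mex{0,0} = 1
G(7) = mex{0,0,0} = 1
G(8) = mex{0,0,0} = 1
G(9) = mex{0,0,0} = 1
G(10) = mex{1,0,0} = 2
G(11) = mex{1,1,0} = 2
G(12) = mex{1,1,1} = 0
G(13) = mex{1,1,1} = 0
G(14) = mex{1,1,1} = 0
G(15) = mex{2,1,1} = 0
G(16) = mex{2,2,1} = 0
G(17) = mex{0,2,2} = 1
G(18) = mex{0,0,2} = 1
G(19) = mex{0,0,0} = 1
G_B(19) = 1.
Combined Grundy value = 1 ⊕ 1 = 0.
A winning move leaves total XOR = 0, i.e. changes one component's Grundy value g to g ⊕ X where X is the current total.
Stack A: target g' = 1⊕0 = 1, but every legal move changes the Grundy value (mex property), so 0 moves.
Stack B: target g' = 1⊕0 = 1, but every legal move changes the Grundy value (mex property), so 0 moves.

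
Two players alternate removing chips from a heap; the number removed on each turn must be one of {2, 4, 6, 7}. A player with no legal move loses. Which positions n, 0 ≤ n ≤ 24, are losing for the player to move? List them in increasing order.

0, 1, 9, 10, 18, 19

n :  0  1  2  3  4  5  6  7  8  9 10 11 12 13 14 15 16 17 18 19 20 21 22 23 24
G :  0  0  1  1  2  2  3  3  4  0  0  1  1  2  2  3  3  4  0  0  1  1  2  2  3
P-positions are exactly the n with G(n) = 0.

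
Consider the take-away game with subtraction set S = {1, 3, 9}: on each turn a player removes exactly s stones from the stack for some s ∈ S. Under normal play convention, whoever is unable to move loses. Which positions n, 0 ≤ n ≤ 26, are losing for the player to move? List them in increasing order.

0, 2, 4, 6, 8, 10, 12, 14, 16, 18, 20, 22, 24, 26

G(0) = 0
G(1) = mex{0} = 1
G(2) = mex{1} = 0
G(3) = mex{0,0} = 1
G(4) = mex{1,1} = 0
G(5) = mex{0,0} = 1
G(6) = mex{1,1} = 0
G(7) = mex{0,0} = 1
G(8) = mex{1,1} = 0
G(9) = mex{0,0,0} = 1
G(10) = mex{1,1,1} = 0
G(11) = mex{0,0,0} = 1
G(12) = mex{1,1,1} = 0
G(13) = mex{0,0,0} = 1
G(14) = mex{1,1,1} = 0
G(15) = mex{0,0,0} = 1
G(16) = mex{1,1,1} = 0
G(17) = mex{0,0,0} = 1
G(18) = mex{1,1,1} = 0
G(19) = mex{0,0,0} = 1
G(20) = mex{1,1,1} = 0
G(21) = mex{0,0,0} = 1
G(22) = mex{1,1,1} = 0
G(23) = mex{0,0,0} = 1
G(24) = mex{1,1,1} = 0
G(25) = mex{0,0,0} = 1
G(26) = mex{1,1,1} = 0
P-positions are exactly the n with G(n) = 0.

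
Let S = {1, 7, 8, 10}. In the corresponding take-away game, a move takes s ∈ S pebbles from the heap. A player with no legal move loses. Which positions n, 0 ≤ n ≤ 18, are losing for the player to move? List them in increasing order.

0, 2, 4, 6, 15, 17

G(0) = 0
G(1) = mex{0} = 1
G(2) = mex{1} = 0
G(3) = mex{0} = 1
G(4) = mex{1} = 0
G(5) = mex{0} = 1
G(6) = mex{1} = 0
G(7) = mex{0,0} = 1
G(8) = mex{1,1,0} = 2
G(9) = mex{2,0,1} = 3
G(10) = mex{3,1,0,0} = 2
G(11) = mex{2,0,1,1} = 3
G(12) = mex{3,1,0,0} = 2
G(13) = mex{2,0,1,1} = 3
G(14) = mex{3,1,0,0} = 2
G(15) = mex{2,2,1,1} = 0
G(16) = mex{0,3,2,0} = 1
G(17) = mex{1,2,3,1} = 0
G(18) = mex{0,3,2,2} = 1
P-positions are exactly the n with G(n) = 0.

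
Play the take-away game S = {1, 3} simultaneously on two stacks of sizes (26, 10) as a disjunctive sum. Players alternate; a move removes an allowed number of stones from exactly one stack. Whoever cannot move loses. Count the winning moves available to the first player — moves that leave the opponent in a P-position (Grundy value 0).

All stacks use S = {1, 3}:
G(0) = 0
G(1) = mex{0} = 1
G(2) = mex{1} = 0
G(3) = mex{0,0} = 1
G(4) = mex{1,1} = 0
G(5) = mex{0,0} = 1
G(6) = mex{1,1} = 0
G(7) = mex{0,0} = 1
G(8) = mex{1,1} = 0
G(9) = mex{0,0} = 1
G(10) = mex{1,1} = 0
G(11) = mex{0,0} = 1
G(12) = mex{1,1} = 0
G(13) = mex{0,0} = 1
G(14) = mex{1,1} = 0
G(15) = mex{0,0} = 1
G(16) = mex{1,1} = 0
G(17) = mex{0,0} = 1
G(18) = mex{1,1} = 0
G(19) = mex{0,0} = 1
G(20) = mex{1,1} = 0
G(21) = mex{0,0} = 1
G(22) = mex{1,1} = 0
G(23) = mex{0,0} = 1
G(24) = mex{1,1} = 0
G(25) = mex{0,0} = 1
G(26) = mex{1,1} = 0
Stack A: G(26) = 0.
Stack B: G(10) = 0.
Combined Grundy value = 0 ⊕ 0 = 0.
A winning move leaves total XOR = 0, i.e. changes one component's Grundy value g to g ⊕ X where X is the current total.
Stack A: target g' = 0⊕0 = 0, but every legal move changes the Grundy value (mex property), so 0 moves.
Stack B: target g' = 0⊕0 = 0, but every legal move changes the Grundy value (mex property), so 0 moves.

0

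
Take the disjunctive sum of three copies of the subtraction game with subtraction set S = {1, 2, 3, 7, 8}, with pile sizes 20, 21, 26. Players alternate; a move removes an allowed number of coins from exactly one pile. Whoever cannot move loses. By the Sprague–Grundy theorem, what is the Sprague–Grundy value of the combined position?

All piles use S = {1, 2, 3, 7, 8}:
n :  0  1  2  3  4  5  6  7  8  9 10 11 12 13 14 15 16 17 18 19 20 21 22 23 24 25 26
G :  0  1  2  3  0  1  2  3  4  0  1  2  3  0  1  2  3  4  0  1  2  3  0  1  2  3  4
Pile A: G(20) = 2.
Pile B: G(21) = 3.
Pile C: G(26) = 4.
Combined Grundy value = 2 ⊕ 3 ⊕ 4 = 5.

5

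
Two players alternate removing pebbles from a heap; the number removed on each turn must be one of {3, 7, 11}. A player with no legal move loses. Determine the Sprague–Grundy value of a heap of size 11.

3

G(0) = 0
G(1) = mex{} = 0
G(2) = mex{} = 0
G(3) = mex{0} = 1
G(4) = mex{0} = 1
G(5) = mex{0} = 1
G(6) = mex{1} = 0
G(7) = mex{1,0} = 2
G(8) = mex{1,0} = 2
G(9) = mex{0,0} = 1
G(10) = mex{2,1} = 0
G(11) = mex{2,1,0} = 3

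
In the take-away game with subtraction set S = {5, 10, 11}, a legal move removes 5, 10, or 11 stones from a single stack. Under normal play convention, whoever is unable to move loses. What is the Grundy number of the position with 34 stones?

n :  0  1  2  3  4  5  6  7  8  9 10 11 12 13 14 15 16 17 18 19 20 21 22 23 24 25 26 27 28 29 30 31 32 33 34
G :  0  0  0  0  0  1  1  1  1  1  2  2  2  2  2  3  0  0  0  0  0  1  1  1  1  1  2  2  2  2  2  3  0  0  0

0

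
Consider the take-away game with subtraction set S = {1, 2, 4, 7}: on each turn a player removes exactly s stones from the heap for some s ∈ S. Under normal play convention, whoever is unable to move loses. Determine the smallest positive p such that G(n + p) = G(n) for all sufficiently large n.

G(0) = 0
G(1) = mex{0} = 1
G(2) = mex{1,0} = 2
G(3) = mex{2,1} = 0
G(4) = mex{0,2,0} = 1
G(5) = mex{1,0,1} = 2
G(6) = mex{2,1,2} = 0
G(7) = mex{0,2,0,0} = 1
G(8) = mex{1,0,1,1} = 2
G(9) = mex{2,1,2,2} = 0
G(10) = mex{0,2,0,0} = 1
G(11) = mex{1,0,1,1} = 2
G(12) = mex{2,1,2,2} = 0
G(13) = mex{0,2,0,0} = 1
G(14) = mex{1,0,1,1} = 2
G(n+3) = G(n) holds for n = 0,…,6 (a full window of length max(S) = 7), so the sequence is purely periodic with period 3.

3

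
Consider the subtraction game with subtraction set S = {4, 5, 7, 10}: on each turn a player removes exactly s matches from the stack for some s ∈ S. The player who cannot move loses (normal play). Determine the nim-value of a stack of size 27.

3

n :  0  1  2  3  4  5  6  7  8  9 10 11 12 13 14 15 16 17 18 19 20 21 22 23 24 25 26 27
G :  0  0  0  0  1  1  1  1  2  2  2  2  3  3  0  0  0  0  1  1  1  1  2  2  2  2  3  3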